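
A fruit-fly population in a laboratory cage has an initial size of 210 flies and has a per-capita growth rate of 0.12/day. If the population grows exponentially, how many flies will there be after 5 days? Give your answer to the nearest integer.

383 flies

N(t) = N₀·e^(rt) = 210 × e^(0.12×5) = 210 × e^0.6.
e^0.6 ≈ 1.8221, so N ≈ 210 × 1.8221 = 382.645.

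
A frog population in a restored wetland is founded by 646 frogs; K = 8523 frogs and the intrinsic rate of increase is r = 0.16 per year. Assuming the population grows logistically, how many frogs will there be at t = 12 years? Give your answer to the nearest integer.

3057 frogs

A = (K − N₀)/N₀ = (8523 − 646)/646 = 12.193.
N(t) = K/(1 + A·e^(−rt)) = 8523/(1 + 12.193×e^(−0.16×12)).
e^(−1.92) = 0.14661; denominator = 1 + 12.193×0.14661 = 2.7877.
N = 8523/2.7877 = 3057.41.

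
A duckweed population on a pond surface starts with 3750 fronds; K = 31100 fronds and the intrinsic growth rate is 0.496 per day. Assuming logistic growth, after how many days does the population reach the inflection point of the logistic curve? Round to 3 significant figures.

Logistic growth is fastest at N = K/2 = 15550.
A = (K − N₀)/N₀ = 7.2933. Set K/(1 + A·e^(−rt)) = K/2 → A·e^(−rt) = 1.
e^(−0.496t) = 1/7.2933 = 0.137112, so t = ln(7.2933)/0.496 = 1.987/0.496 = 4.006.

4.01 days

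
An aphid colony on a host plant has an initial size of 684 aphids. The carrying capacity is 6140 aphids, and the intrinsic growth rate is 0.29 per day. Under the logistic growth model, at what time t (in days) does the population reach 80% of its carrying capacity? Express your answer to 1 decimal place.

A = (K − N₀)/N₀ = (6140 − 684)/684 = 7.9766.
Solve 6140/(1 + 7.9766·e^(−0.29t)) = 4912: 1 + 7.9766·e^(−0.29t) = 1.25, so e^(−0.29t) = 0.0313416.
−0.29·t = ln(0.0313416) = -3.4628, so t = 3.4628/0.29 = 11.941.

11.9 days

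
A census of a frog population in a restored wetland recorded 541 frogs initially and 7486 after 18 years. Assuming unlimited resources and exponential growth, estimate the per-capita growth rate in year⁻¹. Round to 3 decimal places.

From N(t) = N₀·e^(rt): e^(r·18) = 7486/541 = 13.837.
r·18 = ln(13.837) = 2.6274, so r = 2.6274/18 = 0.14597.

0.146 per year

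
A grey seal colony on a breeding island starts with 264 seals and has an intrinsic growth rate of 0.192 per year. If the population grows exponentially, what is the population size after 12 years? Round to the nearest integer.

2644 seals

N(t) = N₀·e^(rt) = 264 × e^(0.192×12) = 264 × e^2.304.
e^2.304 ≈ 10.014, so N ≈ 264 × 10.014 = 2643.74.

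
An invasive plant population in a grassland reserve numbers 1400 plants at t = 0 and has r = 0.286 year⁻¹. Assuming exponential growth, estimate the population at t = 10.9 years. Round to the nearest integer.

31623 plants

N(t) = N₀·e^(rt) = 1400 × e^(0.286×10.9) = 1400 × e^3.117.
e^3.117 ≈ 22.588, so N ≈ 1400 × 22.588 = 31622.6.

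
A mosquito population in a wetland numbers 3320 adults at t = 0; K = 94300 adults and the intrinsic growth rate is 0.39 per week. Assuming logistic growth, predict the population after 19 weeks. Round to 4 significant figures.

A = (K − N₀)/N₀ = (94300 − 3320)/3320 = 27.404.
N(t) = K/(1 + A·e^(−rt)) = 94300/(1 + 27.404×e^(−0.39×19)).
e^(−7.41) = 0.00060517; denominator = 1 + 27.404×0.00060517 = 1.0166.
N = 94300/1.0166 = 92761.7.

92760 adults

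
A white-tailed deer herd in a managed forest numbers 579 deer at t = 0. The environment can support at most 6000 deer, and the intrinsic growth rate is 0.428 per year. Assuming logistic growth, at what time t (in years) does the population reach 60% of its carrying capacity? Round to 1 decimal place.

6.2 years

A = (K − N₀)/N₀ = (6000 − 579)/579 = 9.3627.
Solve 6000/(1 + 9.3627·e^(−0.428t)) = 3600: 1 + 9.3627·e^(−0.428t) = 1.6667, so e^(−0.428t) = 0.0712046.
−0.428·t = ln(0.0712046) = -2.6422, so t = 2.6422/0.428 = 6.1734.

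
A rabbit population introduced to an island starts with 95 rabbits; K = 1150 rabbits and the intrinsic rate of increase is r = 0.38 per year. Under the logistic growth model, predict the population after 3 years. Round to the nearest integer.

253 rabbits

A = (K − N₀)/N₀ = (1150 − 95)/95 = 11.105.
N(t) = K/(1 + A·e^(−rt)) = 1150/(1 + 11.105×e^(−0.38×3)).
e^(−1.14) = 0.31982; denominator = 1 + 11.105×0.31982 = 4.5517.
N = 1150/4.5517 = 252.654.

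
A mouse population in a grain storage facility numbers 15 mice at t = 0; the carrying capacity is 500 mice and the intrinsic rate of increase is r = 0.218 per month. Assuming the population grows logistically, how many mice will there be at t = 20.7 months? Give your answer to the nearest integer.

A = (K − N₀)/N₀ = (500 − 15)/15 = 32.333.
N(t) = K/(1 + A·e^(−rt)) = 500/(1 + 32.333×e^(−0.218×20.7)).
e^(−4.513) = 0.01097; denominator = 1 + 32.333×0.01097 = 1.3547.
N = 500/1.3547 = 369.087.

369 mice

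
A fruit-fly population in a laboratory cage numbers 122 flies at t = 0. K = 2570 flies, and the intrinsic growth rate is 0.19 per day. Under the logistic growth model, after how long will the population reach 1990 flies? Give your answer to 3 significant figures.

A = (K − N₀)/N₀ = (2570 − 122)/122 = 20.066.
Solve 2570/(1 + 20.066·e^(−0.19t)) = 1990: 1 + 20.066·e^(−0.19t) = 1.2915, so e^(−0.19t) = 0.0145252.
−0.19·t = ln(0.0145252) = -4.2319, so t = 4.2319/0.19 = 22.273.

22.3 days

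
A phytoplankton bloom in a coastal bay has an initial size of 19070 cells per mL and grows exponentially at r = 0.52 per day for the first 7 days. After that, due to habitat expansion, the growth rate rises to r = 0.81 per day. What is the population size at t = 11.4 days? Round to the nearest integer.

Phase 1: N(7) = 19070·e^(0.52×7) = 19070·e^3.64 = 726411.
Phase 2 runs for 11.4 − 7 = 4.4 days at r = 0.81.
N(11.4) = 726411·e^(0.81×4.4) = 726411·e^3.564 = 2.564532×10^7.

25645321 cells per mL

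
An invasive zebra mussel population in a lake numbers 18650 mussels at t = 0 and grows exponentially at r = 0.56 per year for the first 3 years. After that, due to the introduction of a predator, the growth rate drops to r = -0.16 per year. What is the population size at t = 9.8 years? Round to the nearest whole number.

Phase 1: N(3) = 18650·e^(0.56×3) = 18650·e^1.68 = 100068.
Phase 2 runs for 9.8 − 3 = 6.8 years at r = -0.16.
N(9.8) = 100068·e^(-0.16×6.8) = 100068·e^-1.088 = 33711.7.

33712 mussels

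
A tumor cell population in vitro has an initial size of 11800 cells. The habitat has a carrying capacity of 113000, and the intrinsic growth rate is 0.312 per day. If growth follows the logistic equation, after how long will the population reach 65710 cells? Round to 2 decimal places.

A = (K − N₀)/N₀ = (113000 − 11800)/11800 = 8.5763.
Solve 113000/(1 + 8.5763·e^(−0.312t)) = 65710: 1 + 8.5763·e^(−0.312t) = 1.7197, so e^(−0.312t) = 0.083915.
−0.312·t = ln(0.083915) = -2.478, so t = 2.478/0.312 = 7.9422.

7.94 days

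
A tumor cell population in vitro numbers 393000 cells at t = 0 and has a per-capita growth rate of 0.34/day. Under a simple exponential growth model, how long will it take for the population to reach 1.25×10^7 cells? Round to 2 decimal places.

10.18 days

Set N₀·e^(rt) = 1.25×10^7: e^(0.34·t) = 1.25×10^7/393000 = 31.807.
0.34·t = ln(31.807) = 3.4597, so t = 3.4597/0.34 = 10.176.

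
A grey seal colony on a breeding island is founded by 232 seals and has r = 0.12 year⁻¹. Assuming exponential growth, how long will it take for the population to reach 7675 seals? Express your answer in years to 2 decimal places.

29.16 years

Set N₀·e^(rt) = 7675: e^(0.12·t) = 7675/232 = 33.082.
0.12·t = ln(33.082) = 3.499, so t = 3.499/0.12 = 29.158.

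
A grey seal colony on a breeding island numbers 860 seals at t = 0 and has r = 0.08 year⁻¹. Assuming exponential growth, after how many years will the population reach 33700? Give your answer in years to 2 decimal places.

45.85 years

Set N₀·e^(rt) = 33700: e^(0.08·t) = 33700/860 = 39.186.
0.08·t = ln(39.186) = 3.6683, so t = 3.6683/0.08 = 45.854.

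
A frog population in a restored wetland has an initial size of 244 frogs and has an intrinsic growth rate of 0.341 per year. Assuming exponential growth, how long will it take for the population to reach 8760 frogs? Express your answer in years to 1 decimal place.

10.5 years

Set N₀·e^(rt) = 8760: e^(0.341·t) = 8760/244 = 35.902.
0.341·t = ln(35.902) = 3.5808, so t = 3.5808/0.341 = 10.501.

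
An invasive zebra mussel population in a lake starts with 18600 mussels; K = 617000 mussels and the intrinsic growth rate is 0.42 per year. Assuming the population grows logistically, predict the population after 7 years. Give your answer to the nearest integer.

A = (K − N₀)/N₀ = (617000 − 18600)/18600 = 32.172.
N(t) = K/(1 + A·e^(−rt)) = 617000/(1 + 32.172×e^(−0.42×7)).
e^(−2.94) = 0.052866; denominator = 1 + 32.172×0.052866 = 2.7008.
N = 617000/2.7008 = 228451.

228451 mussels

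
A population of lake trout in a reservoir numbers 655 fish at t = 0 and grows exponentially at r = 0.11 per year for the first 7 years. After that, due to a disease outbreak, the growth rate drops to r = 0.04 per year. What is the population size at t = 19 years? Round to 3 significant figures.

Phase 1: N(7) = 655·e^(0.11×7) = 655·e^0.77 = 1414.65.
Phase 2 runs for 19 − 7 = 12 years at r = 0.04.
N(19) = 1414.65·e^(0.04×12) = 1414.65·e^0.48 = 2286.17.

2290 fish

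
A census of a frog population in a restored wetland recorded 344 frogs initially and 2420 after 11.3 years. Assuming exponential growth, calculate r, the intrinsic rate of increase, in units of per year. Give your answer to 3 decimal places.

From N(t) = N₀·e^(rt): e^(r·11.3) = 2420/344 = 7.0349.
r·11.3 = ln(7.0349) = 1.9509, so r = 1.9509/11.3 = 0.17264.

0.173 per year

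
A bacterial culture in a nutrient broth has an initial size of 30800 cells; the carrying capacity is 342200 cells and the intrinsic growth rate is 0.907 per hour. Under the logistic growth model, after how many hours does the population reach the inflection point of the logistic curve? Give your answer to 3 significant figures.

Logistic growth is fastest at N = K/2 = 171100.
A = (K − N₀)/N₀ = 10.11. Set K/(1 + A·e^(−rt)) = K/2 → A·e^(−rt) = 1.
e^(−0.907t) = 1/10.11 = 0.0989082, so t = ln(10.11)/0.907 = 2.3136/0.907 = 2.5508.

2.55 hours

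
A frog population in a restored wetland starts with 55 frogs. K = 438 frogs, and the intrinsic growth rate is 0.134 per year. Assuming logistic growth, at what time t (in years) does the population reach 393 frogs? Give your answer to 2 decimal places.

30.66 years

A = (K − N₀)/N₀ = (438 − 55)/55 = 6.9636.
Solve 438/(1 + 6.9636·e^(−0.134t)) = 393: 1 + 6.9636·e^(−0.134t) = 1.1145, so e^(−0.134t) = 0.0164431.
−0.134·t = ln(0.0164431) = -4.1078, so t = 4.1078/0.134 = 30.656.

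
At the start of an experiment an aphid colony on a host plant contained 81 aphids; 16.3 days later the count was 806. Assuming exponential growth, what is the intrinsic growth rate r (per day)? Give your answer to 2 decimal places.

0.14 per day

From N(t) = N₀·e^(rt): e^(r·16.3) = 806/81 = 9.9506.
r·16.3 = ln(9.9506) = 2.2976, so r = 2.2976/16.3 = 0.14096.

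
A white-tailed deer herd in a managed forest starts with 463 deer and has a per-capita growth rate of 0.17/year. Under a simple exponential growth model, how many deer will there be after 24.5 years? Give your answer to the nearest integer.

29814 deer

N(t) = N₀·e^(rt) = 463 × e^(0.17×24.5) = 463 × e^4.165.
e^4.165 ≈ 64.393, so N ≈ 463 × 64.393 = 29813.8.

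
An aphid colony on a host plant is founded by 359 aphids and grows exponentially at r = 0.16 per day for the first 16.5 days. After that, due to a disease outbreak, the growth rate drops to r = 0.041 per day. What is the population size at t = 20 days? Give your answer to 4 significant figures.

Phase 1: N(16.5) = 359·e^(0.16×16.5) = 359·e^2.64 = 5030.74.
Phase 2 runs for 20 − 16.5 = 3.5 days at r = 0.041.
N(20) = 5030.74·e^(0.041×3.5) = 5030.74·e^0.1435 = 5807.02.

5807 aphids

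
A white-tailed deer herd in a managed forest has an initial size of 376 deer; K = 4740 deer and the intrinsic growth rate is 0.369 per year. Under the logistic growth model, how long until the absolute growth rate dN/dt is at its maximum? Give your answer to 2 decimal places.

6.64 years

Logistic growth is fastest at N = K/2 = 2370.
A = (K − N₀)/N₀ = 11.606. Set K/(1 + A·e^(−rt)) = K/2 → A·e^(−rt) = 1.
e^(−0.369t) = 1/11.606 = 0.0861595, so t = ln(11.606)/0.369 = 2.4516/0.369 = 6.6438.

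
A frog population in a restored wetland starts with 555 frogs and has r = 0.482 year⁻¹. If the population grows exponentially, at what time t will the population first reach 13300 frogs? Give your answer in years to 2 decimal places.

6.59 years

Set N₀·e^(rt) = 13300: e^(0.482·t) = 13300/555 = 23.964.
0.482·t = ln(23.964) = 3.1766, so t = 3.1766/0.482 = 6.5904.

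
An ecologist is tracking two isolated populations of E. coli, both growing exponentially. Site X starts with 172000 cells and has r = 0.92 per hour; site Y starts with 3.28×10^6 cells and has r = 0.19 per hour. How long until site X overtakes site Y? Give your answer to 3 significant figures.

Set 172000·e^(0.92t) = 3.28×10^6·e^(0.19t).
e^((0.92 − 0.19)t) = 3.28×10^6/172000 → e^(0.73·t) = 19.07.
0.73·t = ln(19.07) = 2.9481, so t = 2.9481/0.73 = 4.0385.

4.04 hours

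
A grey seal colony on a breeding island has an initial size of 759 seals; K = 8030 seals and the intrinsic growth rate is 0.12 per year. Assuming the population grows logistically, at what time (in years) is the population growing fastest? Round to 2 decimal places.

18.83 years

Logistic growth is fastest at N = K/2 = 4015.
A = (K − N₀)/N₀ = 9.5797. Set K/(1 + A·e^(−rt)) = K/2 → A·e^(−rt) = 1.
e^(−0.12t) = 1/9.5797 = 0.104387, so t = ln(9.5797)/0.12 = 2.2596/0.12 = 18.83.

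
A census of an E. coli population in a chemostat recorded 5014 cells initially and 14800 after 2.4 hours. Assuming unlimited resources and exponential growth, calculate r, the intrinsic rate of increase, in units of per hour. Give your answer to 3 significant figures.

From N(t) = N₀·e^(rt): e^(r·2.4) = 14800/5014 = 2.9517.
r·2.4 = ln(2.9517) = 1.0824, so r = 1.0824/2.4 = 0.451.

0.451 per hour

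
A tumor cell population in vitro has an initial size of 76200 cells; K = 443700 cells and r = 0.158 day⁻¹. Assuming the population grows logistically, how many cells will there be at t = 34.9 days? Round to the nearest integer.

A = (K − N₀)/N₀ = (443700 − 76200)/76200 = 4.8228.
N(t) = K/(1 + A·e^(−rt)) = 443700/(1 + 4.8228×e^(−0.158×34.9)).
e^(−5.514) = 0.0040291; denominator = 1 + 4.8228×0.0040291 = 1.0194.
N = 443700/1.0194 = 435242.

435242 cells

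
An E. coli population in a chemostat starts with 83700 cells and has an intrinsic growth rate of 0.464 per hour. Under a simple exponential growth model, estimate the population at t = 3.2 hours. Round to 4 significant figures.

369500 cells

N(t) = N₀·e^(rt) = 83700 × e^(0.464×3.2) = 83700 × e^1.485.
e^1.485 ≈ 4.4141, so N ≈ 83700 × 4.4141 = 369459.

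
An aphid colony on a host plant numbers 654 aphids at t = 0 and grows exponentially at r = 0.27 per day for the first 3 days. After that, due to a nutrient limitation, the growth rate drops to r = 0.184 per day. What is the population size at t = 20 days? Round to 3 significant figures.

Phase 1: N(3) = 654·e^(0.27×3) = 654·e^0.81 = 1470.13.
Phase 2 runs for 20 − 3 = 17 days at r = 0.184.
N(20) = 1470.13·e^(0.184×17) = 1470.13·e^3.128 = 33560.6.

33600 aphids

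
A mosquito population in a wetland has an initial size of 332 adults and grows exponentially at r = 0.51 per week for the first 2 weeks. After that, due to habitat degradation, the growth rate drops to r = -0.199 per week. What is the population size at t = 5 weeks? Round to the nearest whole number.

507 adults

Phase 1: N(2) = 332·e^(0.51×2) = 332·e^1.02 = 920.701.
Phase 2 runs for 5 − 2 = 3 weeks at r = -0.199.
N(5) = 920.701·e^(-0.199×3) = 920.701·e^-0.597 = 506.809.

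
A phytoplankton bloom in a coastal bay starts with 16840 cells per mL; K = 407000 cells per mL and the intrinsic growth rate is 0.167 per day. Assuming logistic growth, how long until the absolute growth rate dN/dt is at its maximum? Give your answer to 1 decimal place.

Logistic growth is fastest at N = K/2 = 203500.
A = (K − N₀)/N₀ = 23.169. Set K/(1 + A·e^(−rt)) = K/2 → A·e^(−rt) = 1.
e^(−0.167t) = 1/23.169 = 0.0431618, so t = ln(23.169)/0.167 = 3.1428/0.167 = 18.819.

18.8 days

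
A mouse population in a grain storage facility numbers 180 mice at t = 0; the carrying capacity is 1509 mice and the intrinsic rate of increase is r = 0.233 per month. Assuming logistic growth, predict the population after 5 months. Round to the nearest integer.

A = (K − N₀)/N₀ = (1509 − 180)/180 = 7.3833.
N(t) = K/(1 + A·e^(−rt)) = 1509/(1 + 7.3833×e^(−0.233×5)).
e^(−1.165) = 0.31192; denominator = 1 + 7.3833×0.31192 = 3.303.
N = 1509/3.303 = 456.853.

457 mice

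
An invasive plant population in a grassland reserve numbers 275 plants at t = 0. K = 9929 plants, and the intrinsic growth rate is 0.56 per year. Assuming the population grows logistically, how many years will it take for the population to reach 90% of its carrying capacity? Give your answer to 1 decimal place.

10.3 years

A = (K − N₀)/N₀ = (9929 − 275)/275 = 35.105.
Solve 9929/(1 + 35.105·e^(−0.56t)) = 8936.1: 1 + 35.105·e^(−0.56t) = 1.1111, so e^(−0.56t) = 0.00316507.
−0.56·t = ln(0.00316507) = -5.7556, so t = 5.7556/0.56 = 10.278.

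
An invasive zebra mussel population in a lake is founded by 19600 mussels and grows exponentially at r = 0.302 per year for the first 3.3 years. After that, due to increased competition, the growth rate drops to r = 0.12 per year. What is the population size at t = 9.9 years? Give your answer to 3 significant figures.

Phase 1: N(3.3) = 19600·e^(0.302×3.3) = 19600·e^0.9966 = 53097.5.
Phase 2 runs for 9.9 − 3.3 = 6.6 years at r = 0.12.
N(9.9) = 53097.5·e^(0.12×6.6) = 53097.5·e^0.792 = 117229.

117000 mussels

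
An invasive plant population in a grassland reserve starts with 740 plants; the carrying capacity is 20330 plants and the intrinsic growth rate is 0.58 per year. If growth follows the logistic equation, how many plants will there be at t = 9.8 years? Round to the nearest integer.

18651 plants

A = (K − N₀)/N₀ = (20330 − 740)/740 = 26.473.
N(t) = K/(1 + A·e^(−rt)) = 20330/(1 + 26.473×e^(−0.58×9.8)).
e^(−5.684) = 0.0033999; denominator = 1 + 26.473×0.0033999 = 1.09.
N = 20330/1.09 = 18651.3.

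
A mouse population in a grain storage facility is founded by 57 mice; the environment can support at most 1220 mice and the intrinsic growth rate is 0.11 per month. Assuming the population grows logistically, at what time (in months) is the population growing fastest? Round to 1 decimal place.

27.4 months

Logistic growth is fastest at N = K/2 = 610.
A = (K − N₀)/N₀ = 20.404. Set K/(1 + A·e^(−rt)) = K/2 → A·e^(−rt) = 1.
e^(−0.11t) = 1/20.404 = 0.0490112, so t = ln(20.404)/0.11 = 3.0157/0.11 = 27.416.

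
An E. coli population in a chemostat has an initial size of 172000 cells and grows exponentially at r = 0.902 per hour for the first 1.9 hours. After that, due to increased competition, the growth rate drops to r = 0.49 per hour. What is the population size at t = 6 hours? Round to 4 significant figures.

Phase 1: N(1.9) = 172000·e^(0.902×1.9) = 172000·e^1.714 = 954602.
Phase 2 runs for 6 − 1.9 = 4.1 hours at r = 0.49.
N(6) = 954602·e^(0.49×4.1) = 954602·e^2.009 = 7.117377×10^6.

7117000 cells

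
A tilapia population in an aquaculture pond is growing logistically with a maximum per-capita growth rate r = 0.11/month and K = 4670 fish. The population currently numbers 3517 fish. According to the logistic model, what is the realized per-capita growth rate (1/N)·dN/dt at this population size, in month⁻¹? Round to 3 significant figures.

0.0272 per month

(1/N)·dN/dt = r(1 − N/K) = 0.11 × (1 − 3517/4670).
= 0.11 × 0.2469 = 0.027158.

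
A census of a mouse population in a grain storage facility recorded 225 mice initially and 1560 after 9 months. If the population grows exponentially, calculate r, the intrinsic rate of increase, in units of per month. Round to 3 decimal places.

0.215 per month

From N(t) = N₀·e^(rt): e^(r·9) = 1560/225 = 6.9333.
r·9 = ln(6.9333) = 1.9363, so r = 1.9363/9 = 0.21515.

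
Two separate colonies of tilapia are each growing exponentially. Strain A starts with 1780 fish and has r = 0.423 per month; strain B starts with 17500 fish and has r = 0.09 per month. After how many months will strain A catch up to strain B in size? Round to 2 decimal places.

6.86 months

Set 1780·e^(0.423t) = 17500·e^(0.09t).
e^((0.423 − 0.09)t) = 17500/1780 → e^(0.333·t) = 9.8315.
0.333·t = ln(9.8315) = 2.2856, so t = 2.2856/0.333 = 6.8636.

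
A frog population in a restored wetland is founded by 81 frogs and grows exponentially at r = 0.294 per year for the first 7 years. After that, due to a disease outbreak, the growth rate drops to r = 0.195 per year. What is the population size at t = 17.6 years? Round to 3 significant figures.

5010 frogs

Phase 1: N(7) = 81·e^(0.294×7) = 81·e^2.058 = 634.254.
Phase 2 runs for 17.6 − 7 = 10.6 years at r = 0.195.
N(17.6) = 634.254·e^(0.195×10.6) = 634.254·e^2.067 = 5011.29.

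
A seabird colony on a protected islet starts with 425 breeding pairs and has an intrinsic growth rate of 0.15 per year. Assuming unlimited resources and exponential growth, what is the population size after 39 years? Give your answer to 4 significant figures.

N(t) = N₀·e^(rt) = 425 × e^(0.15×39) = 425 × e^5.85.
e^5.85 ≈ 347.23, so N ≈ 425 × 347.23 = 147575.

147600 breeding pairs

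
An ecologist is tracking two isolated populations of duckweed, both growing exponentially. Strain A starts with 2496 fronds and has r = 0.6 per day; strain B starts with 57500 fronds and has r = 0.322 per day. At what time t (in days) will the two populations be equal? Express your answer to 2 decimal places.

11.28 days

Set 2496·e^(0.6t) = 57500·e^(0.322t).
e^((0.6 − 0.322)t) = 57500/2496 → e^(0.278·t) = 23.037.
0.278·t = ln(23.037) = 3.1371, so t = 3.1371/0.278 = 11.285.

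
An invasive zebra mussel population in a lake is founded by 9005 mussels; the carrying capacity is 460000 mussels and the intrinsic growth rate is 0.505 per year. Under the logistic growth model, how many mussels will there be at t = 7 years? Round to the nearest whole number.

186965 mussels

A = (K − N₀)/N₀ = (460000 − 9005)/9005 = 50.083.
N(t) = K/(1 + A·e^(−rt)) = 460000/(1 + 50.083×e^(−0.505×7)).
e^(−3.535) = 0.029159; denominator = 1 + 50.083×0.029159 = 2.4604.
N = 460000/2.4604 = 186965.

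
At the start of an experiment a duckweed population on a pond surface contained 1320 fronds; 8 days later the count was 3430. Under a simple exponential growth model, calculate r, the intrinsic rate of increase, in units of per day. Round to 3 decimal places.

0.119 per day

From N(t) = N₀·e^(rt): e^(r·8) = 3430/1320 = 2.5985.
r·8 = ln(2.5985) = 0.95493, so r = 0.95493/8 = 0.11937.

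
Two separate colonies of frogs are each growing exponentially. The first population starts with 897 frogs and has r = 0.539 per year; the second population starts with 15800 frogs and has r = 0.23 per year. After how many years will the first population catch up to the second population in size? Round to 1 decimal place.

Set 897·e^(0.539t) = 15800·e^(0.23t).
e^((0.539 − 0.23)t) = 15800/897 → e^(0.309·t) = 17.614.
0.309·t = ln(17.614) = 2.8687, so t = 2.8687/0.309 = 9.2838.

9.3 years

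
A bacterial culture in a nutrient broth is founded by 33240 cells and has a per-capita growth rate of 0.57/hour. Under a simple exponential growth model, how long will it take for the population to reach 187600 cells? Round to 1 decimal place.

3.0 hours

Set N₀·e^(rt) = 187600: e^(0.57·t) = 187600/33240 = 5.6438.
0.57·t = ln(5.6438) = 1.7306, so t = 1.7306/0.57 = 3.0361.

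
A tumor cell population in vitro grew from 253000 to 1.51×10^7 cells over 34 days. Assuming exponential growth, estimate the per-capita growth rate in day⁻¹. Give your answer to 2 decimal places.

0.12 per day

From N(t) = N₀·e^(rt): e^(r·34) = 1.51×10^7/253000 = 59.684.
r·34 = ln(59.684) = 4.0891, so r = 4.0891/34 = 0.12027.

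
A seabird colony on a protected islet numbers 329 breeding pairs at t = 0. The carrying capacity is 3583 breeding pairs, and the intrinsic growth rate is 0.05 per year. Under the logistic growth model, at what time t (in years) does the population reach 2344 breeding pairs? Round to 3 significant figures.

58.6 years

A = (K − N₀)/N₀ = (3583 − 329)/329 = 9.8906.
Solve 3583/(1 + 9.8906·e^(−0.05t)) = 2344: 1 + 9.8906·e^(−0.05t) = 1.5286, so e^(−0.05t) = 0.0534432.
−0.05·t = ln(0.0534432) = -2.9291, so t = 2.9291/0.05 = 58.583.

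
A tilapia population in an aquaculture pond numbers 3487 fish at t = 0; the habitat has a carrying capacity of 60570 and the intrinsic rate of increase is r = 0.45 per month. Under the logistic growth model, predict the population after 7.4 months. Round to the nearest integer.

A = (K − N₀)/N₀ = (60570 − 3487)/3487 = 16.37.
N(t) = K/(1 + A·e^(−rt)) = 60570/(1 + 16.37×e^(−0.45×7.4)).
e^(−3.33) = 0.035793; denominator = 1 + 16.37×0.035793 = 1.5859.
N = 60570/1.5859 = 38191.8.

38192 fish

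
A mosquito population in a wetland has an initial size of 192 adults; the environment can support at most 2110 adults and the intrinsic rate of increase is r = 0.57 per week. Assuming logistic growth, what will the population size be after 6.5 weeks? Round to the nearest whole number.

1694 adults

A = (K − N₀)/N₀ = (2110 − 192)/192 = 9.9896.
N(t) = K/(1 + A·e^(−rt)) = 2110/(1 + 9.9896×e^(−0.57×6.5)).
e^(−3.705) = 0.0246; denominator = 1 + 9.9896×0.0246 = 1.2457.
N = 2110/1.2457 = 1693.76.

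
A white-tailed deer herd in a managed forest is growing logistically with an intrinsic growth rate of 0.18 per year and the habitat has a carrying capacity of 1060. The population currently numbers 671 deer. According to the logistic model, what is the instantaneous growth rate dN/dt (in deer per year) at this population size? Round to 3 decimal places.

dN/dt = rN(1 − N/K) = 0.18 × 671 × (1 − 671/1060).
1 − 671/1060 = 0.36698; dN/dt = 0.18 × 671 × 0.36698 = 44.324.

44.324 deer per year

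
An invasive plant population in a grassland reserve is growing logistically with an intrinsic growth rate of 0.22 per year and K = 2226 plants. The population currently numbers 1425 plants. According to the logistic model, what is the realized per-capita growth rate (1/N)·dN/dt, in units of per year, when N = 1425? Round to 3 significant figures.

(1/N)·dN/dt = r(1 − N/K) = 0.22 × (1 − 1425/2226).
= 0.22 × 0.35984 = 0.079164.

0.0792 per year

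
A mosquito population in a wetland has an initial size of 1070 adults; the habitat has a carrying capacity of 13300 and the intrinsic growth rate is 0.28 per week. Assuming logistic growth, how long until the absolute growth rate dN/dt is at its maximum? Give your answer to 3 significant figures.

Logistic growth is fastest at N = K/2 = 6650.
A = (K − N₀)/N₀ = 11.43. Set K/(1 + A·e^(−rt)) = K/2 → A·e^(−rt) = 1.
e^(−0.28t) = 1/11.43 = 0.0874898, so t = ln(11.43)/0.28 = 2.4362/0.28 = 8.7008.

8.70 weeks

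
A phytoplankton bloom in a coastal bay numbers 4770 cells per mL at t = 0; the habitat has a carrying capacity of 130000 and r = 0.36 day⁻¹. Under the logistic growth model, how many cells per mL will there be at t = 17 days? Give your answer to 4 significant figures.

122900 cells per mL

A = (K − N₀)/N₀ = (130000 − 4770)/4770 = 26.254.
N(t) = K/(1 + A·e^(−rt)) = 130000/(1 + 26.254×e^(−0.36×17)).
e^(−6.12) = 0.0021985; denominator = 1 + 26.254×0.0021985 = 1.0577.
N = 130000/1.0577 = 122906.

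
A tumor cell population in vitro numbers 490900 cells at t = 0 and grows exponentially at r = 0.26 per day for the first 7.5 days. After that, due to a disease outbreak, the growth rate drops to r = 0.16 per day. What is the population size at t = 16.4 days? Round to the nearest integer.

Phase 1: N(7.5) = 490900·e^(0.26×7.5) = 490900·e^1.95 = 3.450383×10^6.
Phase 2 runs for 16.4 − 7.5 = 8.9 days at r = 0.16.
N(16.4) = 3.450383×10^6·e^(0.16×8.9) = 3.450383×10^6·e^1.424 = 1.433186×10^7.

14331862 cells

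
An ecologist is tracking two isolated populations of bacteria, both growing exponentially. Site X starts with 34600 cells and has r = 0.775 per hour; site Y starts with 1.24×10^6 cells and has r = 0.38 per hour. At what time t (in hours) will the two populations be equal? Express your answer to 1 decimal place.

Set 34600·e^(0.775t) = 1.24×10^6·e^(0.38t).
e^((0.775 − 0.38)t) = 1.24×10^6/34600 → e^(0.395·t) = 35.838.
0.395·t = ln(35.838) = 3.579, so t = 3.579/0.395 = 9.0608.

9.1 hours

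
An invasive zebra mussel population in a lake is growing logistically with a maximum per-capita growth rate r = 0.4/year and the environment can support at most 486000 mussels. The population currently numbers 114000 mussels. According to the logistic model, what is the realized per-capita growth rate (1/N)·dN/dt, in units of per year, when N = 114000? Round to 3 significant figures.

0.306 per year

(1/N)·dN/dt = r(1 − N/K) = 0.4 × (1 − 114000/486000).
= 0.4 × 0.76543 = 0.30617.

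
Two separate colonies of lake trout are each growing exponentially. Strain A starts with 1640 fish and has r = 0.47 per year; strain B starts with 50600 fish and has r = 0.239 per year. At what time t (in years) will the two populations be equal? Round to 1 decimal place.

Set 1640·e^(0.47t) = 50600·e^(0.239t).
e^((0.47 − 0.239)t) = 50600/1640 → e^(0.231·t) = 30.854.
0.231·t = ln(30.854) = 3.4293, so t = 3.4293/0.231 = 14.845.

14.8 years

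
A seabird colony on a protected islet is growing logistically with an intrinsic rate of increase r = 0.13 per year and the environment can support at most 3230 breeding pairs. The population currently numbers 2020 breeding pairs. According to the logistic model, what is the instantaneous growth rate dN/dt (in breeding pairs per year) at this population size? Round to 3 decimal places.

98.373 breeding pairs per year

dN/dt = rN(1 − N/K) = 0.13 × 2020 × (1 − 2020/3230).
1 − 2020/3230 = 0.37461; dN/dt = 0.13 × 2020 × 0.37461 = 98.373.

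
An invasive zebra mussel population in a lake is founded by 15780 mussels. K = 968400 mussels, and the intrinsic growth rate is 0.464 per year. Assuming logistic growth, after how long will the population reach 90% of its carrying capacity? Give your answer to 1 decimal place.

13.6 years

A = (K − N₀)/N₀ = (968400 − 15780)/15780 = 60.369.
Solve 968400/(1 + 60.369·e^(−0.464t)) = 871560: 1 + 60.369·e^(−0.464t) = 1.1111, so e^(−0.464t) = 0.00184054.
−0.464·t = ln(0.00184054) = -6.2977, so t = 6.2977/0.464 = 13.573.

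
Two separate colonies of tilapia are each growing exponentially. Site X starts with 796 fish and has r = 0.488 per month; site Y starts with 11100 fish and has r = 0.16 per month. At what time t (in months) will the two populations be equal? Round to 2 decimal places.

8.03 months

Set 796·e^(0.488t) = 11100·e^(0.16t).
e^((0.488 − 0.16)t) = 11100/796 → e^(0.328·t) = 13.945.
0.328·t = ln(13.945) = 2.6351, so t = 2.6351/0.328 = 8.0338.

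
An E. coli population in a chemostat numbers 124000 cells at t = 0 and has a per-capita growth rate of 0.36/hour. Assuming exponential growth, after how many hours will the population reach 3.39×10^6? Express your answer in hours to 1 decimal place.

Set N₀·e^(rt) = 3.39×10^6: e^(0.36·t) = 3.39×10^6/124000 = 27.339.
0.36·t = ln(27.339) = 3.3083, so t = 3.3083/0.36 = 9.1897.

9.2 hours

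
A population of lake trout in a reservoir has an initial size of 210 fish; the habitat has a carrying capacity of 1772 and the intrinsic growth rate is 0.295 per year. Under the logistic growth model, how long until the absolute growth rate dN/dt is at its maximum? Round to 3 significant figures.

Logistic growth is fastest at N = K/2 = 886.
A = (K − N₀)/N₀ = 7.4381. Set K/(1 + A·e^(−rt)) = K/2 → A·e^(−rt) = 1.
e^(−0.295t) = 1/7.4381 = 0.134443, so t = ln(7.4381)/0.295 = 2.0066/0.295 = 6.8021.

6.80 years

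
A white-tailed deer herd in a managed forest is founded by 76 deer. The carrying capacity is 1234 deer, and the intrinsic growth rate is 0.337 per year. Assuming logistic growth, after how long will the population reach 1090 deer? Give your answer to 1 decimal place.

14.1 years

A = (K − N₀)/N₀ = (1234 − 76)/76 = 15.237.
Solve 1234/(1 + 15.237·e^(−0.337t)) = 1090: 1 + 15.237·e^(−0.337t) = 1.1321, so e^(−0.337t) = 0.00867044.
−0.337·t = ln(0.00867044) = -4.7478, so t = 4.7478/0.337 = 14.089.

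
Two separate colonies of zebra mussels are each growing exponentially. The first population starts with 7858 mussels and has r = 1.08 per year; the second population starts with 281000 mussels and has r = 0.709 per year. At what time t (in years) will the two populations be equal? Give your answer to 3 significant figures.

Set 7858·e^(1.08t) = 281000·e^(0.709t).
e^((1.08 − 0.709)t) = 281000/7858 → e^(0.371·t) = 35.76.
0.371·t = ln(35.76) = 3.5768, so t = 3.5768/0.371 = 9.641.

9.64 years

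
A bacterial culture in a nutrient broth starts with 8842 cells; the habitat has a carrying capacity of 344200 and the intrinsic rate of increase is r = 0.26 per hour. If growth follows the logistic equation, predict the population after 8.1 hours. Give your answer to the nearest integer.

A = (K − N₀)/N₀ = (344200 − 8842)/8842 = 37.928.
N(t) = K/(1 + A·e^(−rt)) = 344200/(1 + 37.928×e^(−0.26×8.1)).
e^(−2.106) = 0.12172; denominator = 1 + 37.928×0.12172 = 5.6167.
N = 344200/5.6167 = 61281.3.

61281 cells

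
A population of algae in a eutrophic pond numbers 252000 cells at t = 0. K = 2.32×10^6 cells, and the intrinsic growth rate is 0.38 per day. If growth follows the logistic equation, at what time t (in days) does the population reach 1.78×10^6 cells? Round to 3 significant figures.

A = (K − N₀)/N₀ = (2.32×10^6 − 252000)/252000 = 8.2063.
Solve 2.32×10^6/(1 + 8.2063·e^(−0.38t)) = 1.78×10^6: 1 + 8.2063·e^(−0.38t) = 1.3034, so e^(−0.38t) = 0.0369678.
−0.38·t = ln(0.0369678) = -3.2977, so t = 3.2977/0.38 = 8.6782.

8.68 days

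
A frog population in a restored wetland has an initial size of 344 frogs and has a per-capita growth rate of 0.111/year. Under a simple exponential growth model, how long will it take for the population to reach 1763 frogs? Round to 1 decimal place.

Set N₀·e^(rt) = 1763: e^(0.111·t) = 1763/344 = 5.125.
0.111·t = ln(5.125) = 1.6341, so t = 1.6341/0.111 = 14.722.

14.7 years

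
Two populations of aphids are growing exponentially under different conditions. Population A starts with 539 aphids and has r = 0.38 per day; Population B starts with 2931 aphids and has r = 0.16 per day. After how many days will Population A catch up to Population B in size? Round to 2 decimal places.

Set 539·e^(0.38t) = 2931·e^(0.16t).
e^((0.38 − 0.16)t) = 2931/539 → e^(0.22·t) = 5.4378.
0.22·t = ln(5.4378) = 1.6934, so t = 1.6934/0.22 = 7.6972.

7.70 days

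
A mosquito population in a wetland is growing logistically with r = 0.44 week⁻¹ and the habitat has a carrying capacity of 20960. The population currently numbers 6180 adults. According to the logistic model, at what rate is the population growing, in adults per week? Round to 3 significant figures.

1920 adults per week

dN/dt = rN(1 − N/K) = 0.44 × 6180 × (1 − 6180/20960).
1 − 6180/20960 = 0.70515; dN/dt = 0.44 × 6180 × 0.70515 = 1917.5.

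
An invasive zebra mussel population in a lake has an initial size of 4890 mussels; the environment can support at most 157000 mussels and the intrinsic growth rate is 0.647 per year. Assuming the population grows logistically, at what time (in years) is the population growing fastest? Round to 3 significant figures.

5.31 years

Logistic growth is fastest at N = K/2 = 78500.
A = (K − N₀)/N₀ = 31.106. Set K/(1 + A·e^(−rt)) = K/2 → A·e^(−rt) = 1.
e^(−0.647t) = 1/31.106 = 0.0321478, so t = ln(31.106)/0.647 = 3.4374/0.647 = 5.3128.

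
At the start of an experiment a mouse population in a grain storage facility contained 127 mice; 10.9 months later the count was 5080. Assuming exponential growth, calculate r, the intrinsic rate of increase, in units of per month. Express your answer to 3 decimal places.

0.338 per month

From N(t) = N₀·e^(rt): e^(r·10.9) = 5080/127 = 40.
r·10.9 = ln(40) = 3.6889, so r = 3.6889/10.9 = 0.33843.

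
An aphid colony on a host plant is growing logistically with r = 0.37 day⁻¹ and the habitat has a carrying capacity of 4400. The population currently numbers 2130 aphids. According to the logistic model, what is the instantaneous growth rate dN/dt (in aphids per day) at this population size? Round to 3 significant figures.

407 aphids per day

dN/dt = rN(1 − N/K) = 0.37 × 2130 × (1 − 2130/4400).
1 − 2130/4400 = 0.51591; dN/dt = 0.37 × 2130 × 0.51591 = 406.59.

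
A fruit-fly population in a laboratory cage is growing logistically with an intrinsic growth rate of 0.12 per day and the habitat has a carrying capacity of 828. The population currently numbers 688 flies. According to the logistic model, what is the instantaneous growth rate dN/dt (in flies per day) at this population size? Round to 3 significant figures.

14.0 flies per day

dN/dt = rN(1 − N/K) = 0.12 × 688 × (1 − 688/828).
1 − 688/828 = 0.16908; dN/dt = 0.12 × 688 × 0.16908 = 13.959.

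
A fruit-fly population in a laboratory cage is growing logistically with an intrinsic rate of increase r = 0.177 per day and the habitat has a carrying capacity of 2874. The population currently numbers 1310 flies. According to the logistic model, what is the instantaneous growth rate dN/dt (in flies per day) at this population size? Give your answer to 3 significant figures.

dN/dt = rN(1 − N/K) = 0.177 × 1310 × (1 − 1310/2874).
1 − 1310/2874 = 0.54419; dN/dt = 0.177 × 1310 × 0.54419 = 126.18.

126 flies per day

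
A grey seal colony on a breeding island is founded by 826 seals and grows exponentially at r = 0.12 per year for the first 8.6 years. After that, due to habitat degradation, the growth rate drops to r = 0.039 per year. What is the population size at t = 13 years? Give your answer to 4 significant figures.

2752 seals

Phase 1: N(8.6) = 826·e^(0.12×8.6) = 826·e^1.032 = 2318.31.
Phase 2 runs for 13 − 8.6 = 4.4 years at r = 0.039.
N(13) = 2318.31·e^(0.039×4.4) = 2318.31·e^0.1716 = 2752.31.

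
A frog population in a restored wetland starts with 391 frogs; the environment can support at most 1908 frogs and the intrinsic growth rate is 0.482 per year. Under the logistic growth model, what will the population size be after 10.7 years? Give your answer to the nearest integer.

A = (K − N₀)/N₀ = (1908 − 391)/391 = 3.8798.
N(t) = K/(1 + A·e^(−rt)) = 1908/(1 + 3.8798×e^(−0.482×10.7)).
e^(−5.157) = 0.0057566; denominator = 1 + 3.8798×0.0057566 = 1.0223.
N = 1908/1.0223 = 1866.32.

1866 frogs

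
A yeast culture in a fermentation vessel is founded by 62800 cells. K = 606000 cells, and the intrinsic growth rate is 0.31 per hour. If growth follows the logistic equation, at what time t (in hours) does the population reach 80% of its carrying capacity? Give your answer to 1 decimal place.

A = (K − N₀)/N₀ = (606000 − 62800)/62800 = 8.6497.
Solve 606000/(1 + 8.6497·e^(−0.31t)) = 484800: 1 + 8.6497·e^(−0.31t) = 1.25, so e^(−0.31t) = 0.0289028.
−0.31·t = ln(0.0289028) = -3.5438, so t = 3.5438/0.31 = 11.432.

11.4 hours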